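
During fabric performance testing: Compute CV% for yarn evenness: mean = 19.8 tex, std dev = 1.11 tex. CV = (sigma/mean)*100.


Formula: CV% = (standard deviation / mean) * 100
Step 1: Ratio = 1.11 / 19.8 = 0.056061
Step 2: CV% = 0.056061 * 100 = 5.6061% ≈ 5.6%

5.6%


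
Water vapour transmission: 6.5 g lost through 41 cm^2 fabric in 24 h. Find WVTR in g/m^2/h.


Formula: WVTR = mass_loss / (area * time)
Step 1: Convert area: 41 cm^2 = 0.0041 m^2
Step 2: WVTR = 6.5 g / (0.0041 m^2 * 24 h)
Step 3: WVTR = 6.5 / 0.0984 = 66.1 g/m^2/h

66.1 g/m^2/h


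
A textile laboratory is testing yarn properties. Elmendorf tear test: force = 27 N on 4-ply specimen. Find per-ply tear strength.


Formula: Per-ply strength = Total force / Number of plies
Per-ply = 27 N / 4
Per-ply = 6.75 N

6.75 N


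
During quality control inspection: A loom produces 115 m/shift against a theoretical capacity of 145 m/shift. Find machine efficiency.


Formula: Efficiency% = (Actual output / Theoretical output) * 100
Efficiency% = (115 / 145) * 100
Efficiency% = 0.793103 * 100 = 79.3103% ≈ 79.3%

79.3%


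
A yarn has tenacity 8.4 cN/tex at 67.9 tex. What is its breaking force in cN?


Formula: Breaking force = Tenacity * Linear density
F = 8.4 cN/tex * 67.9 tex
F = 570.36 cN

570.36 cN


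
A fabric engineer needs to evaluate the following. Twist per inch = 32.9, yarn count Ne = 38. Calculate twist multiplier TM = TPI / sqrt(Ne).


Formula: TM = TPI / sqrt(Ne)
Step 1: sqrt(Ne) = sqrt(38) = 6.1644
Step 2: TM = 32.9 / 6.1644 = 5.34

5.34 TM


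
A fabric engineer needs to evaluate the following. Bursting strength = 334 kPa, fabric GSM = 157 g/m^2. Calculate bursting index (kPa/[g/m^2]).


Formula: Bursting Index = Bursting Strength / Fabric GSM
BI = 334 kPa / 157 g/m^2
BI = 2.127 kPa/(g/m^2)

2.127 kPa/(g/m^2)


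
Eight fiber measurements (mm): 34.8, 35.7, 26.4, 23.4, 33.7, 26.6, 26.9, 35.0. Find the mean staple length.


Formula: Mean = sum of lengths / count
Sum = 34.8 + 35.7 + 26.4 + 23.4 + 33.7 + 26.6 + 26.9 + 35.0
Sum = 242.5 mm
Mean = 242.5 / 8 = 30.31 mm

30.31 mm


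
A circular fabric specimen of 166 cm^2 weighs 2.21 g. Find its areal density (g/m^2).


Formula: GSM = mass_g / area_m2
Step 1: Convert area: 166 cm^2 = 166 / 10000 = 0.0166 m^2
Step 2: GSM = 2.21 g / 0.0166 m^2 = 133.1 g/m^2

133.1 g/m^2


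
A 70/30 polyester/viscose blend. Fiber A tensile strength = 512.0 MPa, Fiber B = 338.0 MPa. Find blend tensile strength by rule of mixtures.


Formula: Blend property = (fraction_A * property_A) + (fraction_B * property_B)
Step 1: Contribution A = 70/100 * 512.0 MPa = 358.4 MPa
Step 2: Contribution B = 30/100 * 338.0 MPa = 101.4 MPa
Step 3: Blend tensile strength = 358.4 + 101.4 = 459.8 MPa

459.8 MPa


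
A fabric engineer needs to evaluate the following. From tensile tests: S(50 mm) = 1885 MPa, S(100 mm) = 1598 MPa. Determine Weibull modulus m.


Formula: m = ln(L1/L2) / ln(S2/S1)
Step 1: ln(L1/L2) = ln(50/100) = -0.69315
Step 2: S2/S1 = 1598/1885 = 0.84775
Step 3: ln(S2/S1) = ln(0.84775) = -0.16517
Step 4: m = -0.69315 / -0.16517 = 4.20

4.20 (Weibull m)


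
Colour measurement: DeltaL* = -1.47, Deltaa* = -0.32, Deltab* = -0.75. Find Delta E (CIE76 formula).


Formula: Delta E = sqrt(dL*^2 + da*^2 + db*^2)
Step 1: dL*^2 = (-1.47)^2 = 2.1609
Step 2: da*^2 = (-0.32)^2 = 0.1024
Step 3: db*^2 = (-0.75)^2 = 0.5625
Step 4: Sum = 2.1609 + 0.1024 + 0.5625 = 2.8258
Step 5: Delta E = sqrt(2.8258) = 1.68

1.68 Delta E


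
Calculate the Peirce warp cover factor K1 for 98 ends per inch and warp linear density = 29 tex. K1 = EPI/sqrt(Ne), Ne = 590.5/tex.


Formula: K1 = EPI / sqrt(Ne), with Ne = 590.5 / tex_warp
Step 1: Ne = 590.5 / 29 = 20.362
Step 2: sqrt(Ne) = sqrt(20.362) = 4.5124
Step 3: K1 = 98 / 4.5124 = 21.7

21.7


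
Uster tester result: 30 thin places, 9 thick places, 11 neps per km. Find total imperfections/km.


Formula: Total = thin places + thick places + neps
Total = 30 + 9 + 11
Total = 50 imperfections/km

50 imperfections/km


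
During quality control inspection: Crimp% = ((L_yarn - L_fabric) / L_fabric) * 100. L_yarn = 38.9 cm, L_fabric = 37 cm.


Formula: Crimp% = ((L_yarn - L_fabric) / L_fabric) * 100
Step 1: Extension = 38.9 - 37 = 1.9 cm
Step 2: Crimp% = (1.9 / 37) * 100
Step 3: Crimp% = 0.051351 * 100 = 5.1351% ≈ 5.1%

5.1%


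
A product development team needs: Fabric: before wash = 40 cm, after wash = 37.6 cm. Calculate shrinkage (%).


Formula: Shrinkage% = ((L_before - L_after) / L_before) * 100
Step 1: Shrinkage = 40 - 37.6 = 2.4 cm
Step 2: Shrinkage% = (2.4 / 40) * 100
Step 3: Shrinkage% = 0.06 * 100 = 6.0%

6.0%


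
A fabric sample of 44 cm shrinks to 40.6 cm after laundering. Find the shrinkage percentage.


Formula: Shrinkage% = ((L_before - L_after) / L_before) * 100
Step 1: Shrinkage = 44 - 40.6 = 3.4 cm
Step 2: Shrinkage% = (3.4 / 44) * 100
Step 3: Shrinkage% = 0.077273 * 100 = 7.7273% ≈ 7.7%

7.7%


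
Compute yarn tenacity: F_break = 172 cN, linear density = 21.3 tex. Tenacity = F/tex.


Formula: Tenacity = Breaking force / Linear density
Tenacity = 172 cN / 21.3 tex
Tenacity = 8.08 cN/tex

8.08 cN/tex


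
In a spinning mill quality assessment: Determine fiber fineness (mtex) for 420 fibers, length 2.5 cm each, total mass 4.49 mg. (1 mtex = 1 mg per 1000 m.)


Formula: fineness (mtex) = mass (mg) / total length (km) = (mass_mg / total_length_m) * 1000
Step 1: Convert fiber length: 2.5 cm = 0.025 m
Step 2: Total fiber length = 420 * 0.025 = 10.5 m
Step 3: Linear density = 4.49 mg / 10.5 m = 0.4276 mg/m
Step 4: fineness = 0.4276 * 1000 = 427.6 mtex

427.6 mtex


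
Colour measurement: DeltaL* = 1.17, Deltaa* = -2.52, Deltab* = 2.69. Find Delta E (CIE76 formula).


Formula: Delta E = sqrt(dL*^2 + da*^2 + db*^2)
Step 1: dL*^2 = 1.17^2 = 1.3689
Step 2: da*^2 = (-2.52)^2 = 6.3504
Step 3: db*^2 = 2.69^2 = 7.2361
Step 4: Sum = 1.3689 + 6.3504 + 7.2361 = 14.9554
Step 5: Delta E = sqrt(14.9554) = 3.87

3.87 Delta E


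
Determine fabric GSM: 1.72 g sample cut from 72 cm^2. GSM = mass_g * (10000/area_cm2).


Formula: GSM = mass_g / area_m2
Step 1: Convert area: 72 cm^2 = 72 / 10000 = 0.0072 m^2
Step 2: GSM = 1.72 g / 0.0072 m^2 = 238.9 g/m^2

238.9 g/m^2


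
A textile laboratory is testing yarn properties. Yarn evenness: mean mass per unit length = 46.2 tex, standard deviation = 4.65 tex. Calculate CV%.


Formula: CV% = (standard deviation / mean) * 100
Step 1: Ratio = 4.65 / 46.2 = 0.100649
Step 2: CV% = 0.100649 * 100 = 10.0649% ≈ 10.1%

10.1%


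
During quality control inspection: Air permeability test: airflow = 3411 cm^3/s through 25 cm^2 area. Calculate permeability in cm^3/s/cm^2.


Formula: Air Permeability = Airflow / Test Area
AP = 3411 cm^3/s / 25 cm^2
AP = 136.4 cm^3/s/cm^2

136.4 cm^3/s/cm^2


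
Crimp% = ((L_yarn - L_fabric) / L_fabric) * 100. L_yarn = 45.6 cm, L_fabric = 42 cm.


Formula: Crimp% = ((L_yarn - L_fabric) / L_fabric) * 100
Step 1: Extension = 45.6 - 42 = 3.6 cm
Step 2: Crimp% = (3.6 / 42) * 100
Step 3: Crimp% = 0.085714 * 100 = 8.5714% ≈ 8.6%

8.6%


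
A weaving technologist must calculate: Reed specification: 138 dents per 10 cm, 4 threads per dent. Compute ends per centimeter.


Formula: EPC = (dents per 10 cm * ends per dent) / 10
Step 1: Total ends per 10 cm = 138 * 4 = 552
Step 2: EPC = 552 / 10 = 55.2 ends/cm

55.2 ends/cm


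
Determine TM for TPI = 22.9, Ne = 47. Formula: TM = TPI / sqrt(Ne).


Formula: TM = TPI / sqrt(Ne)
Step 1: sqrt(Ne) = sqrt(47) = 6.8557
Step 2: TM = 22.9 / 6.8557 = 3.34

3.34 TM


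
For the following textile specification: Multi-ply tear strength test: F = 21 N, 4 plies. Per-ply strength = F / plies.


Formula: Per-ply strength = Total force / Number of plies
Per-ply = 21 N / 4
Per-ply = 5.25 N

5.25 N


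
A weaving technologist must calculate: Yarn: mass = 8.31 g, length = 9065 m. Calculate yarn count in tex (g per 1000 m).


Formula: Tex = (mass_g / length_m) * 1000
Substituting: Tex = (8.31 / 9065) * 1000
Intermediate: 8.31 / 9065 = 0.00091671 g/m
Tex = 0.00091671 * 1000 = 0.92 tex

0.92 tex


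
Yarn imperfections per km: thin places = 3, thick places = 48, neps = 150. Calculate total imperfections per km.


Formula: Total = thin places + thick places + neps
Total = 3 + 48 + 150
Total = 201 imperfections/km

201 imperfections/km


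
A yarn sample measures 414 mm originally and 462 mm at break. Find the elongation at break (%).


Formula: Elongation (%) = ((L_break - L0) / L0) * 100
Step 1: Extension = 462 - 414 = 48 mm
Step 2: Elongation = (48 / 414) * 100
Step 3: Elongation = 0.115942 * 100 = 11.5942% ≈ 11.6%

11.6%


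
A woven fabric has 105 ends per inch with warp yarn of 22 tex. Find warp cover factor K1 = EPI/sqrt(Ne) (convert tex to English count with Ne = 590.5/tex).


Formula: K1 = EPI / sqrt(Ne), with Ne = 590.5 / tex_warp
Step 1: Ne = 590.5 / 22 = 26.841
Step 2: sqrt(Ne) = sqrt(26.841) = 5.1808
Step 3: K1 = 105 / 5.1808 = 20.3

20.3


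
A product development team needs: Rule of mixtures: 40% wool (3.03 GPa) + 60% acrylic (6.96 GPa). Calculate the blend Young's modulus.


Formula: Blend property = (fraction_A * property_A) + (fraction_B * property_B)
Step 1: Contribution A = 40/100 * 3.03 GPa = 1.212 GPa
Step 2: Contribution B = 60/100 * 6.96 GPa = 4.176 GPa
Step 3: Blend Young's modulus = 1.212 + 4.176 = 5.388 GPa

5.388 GPa


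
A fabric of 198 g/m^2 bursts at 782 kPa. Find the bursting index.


Formula: Bursting Index = Bursting Strength / Fabric GSM
BI = 782 kPa / 198 g/m^2
BI = 3.949 kPa/(g/m^2)

3.949 kPa/(g/m^2)


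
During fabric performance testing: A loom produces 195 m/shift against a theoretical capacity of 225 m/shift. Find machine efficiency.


Formula: Efficiency% = (Actual output / Theoretical output) * 100
Efficiency% = (195 / 225) * 100
Efficiency% = 0.866667 * 100 = 86.6667% ≈ 86.7%

86.7%


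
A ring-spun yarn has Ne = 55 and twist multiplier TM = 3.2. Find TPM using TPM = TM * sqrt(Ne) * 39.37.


Formula: TPM = TM * sqrt(Ne) * 39.37
Step 1: sqrt(Ne) = sqrt(55) = 7.4162
Step 2: TM * sqrt(Ne) = 3.2 * 7.4162 = 23.7318
Step 3: TPM = 23.7318 * 39.37 = 934 twists/m

934 twists/m


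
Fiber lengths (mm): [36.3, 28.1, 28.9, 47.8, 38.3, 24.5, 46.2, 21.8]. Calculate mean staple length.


Formula: Mean = sum of lengths / count
Sum = 36.3 + 28.1 + 28.9 + 47.8 + 38.3 + 24.5 + 46.2 + 21.8
Sum = 271.9 mm
Mean = 271.9 / 8 = 33.99 mm

33.99 mm


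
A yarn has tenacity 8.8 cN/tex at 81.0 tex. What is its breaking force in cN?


Formula: Breaking force = Tenacity * Linear density
F = 8.8 cN/tex * 81.0 tex
F = 712.80 cN

712.80 cN


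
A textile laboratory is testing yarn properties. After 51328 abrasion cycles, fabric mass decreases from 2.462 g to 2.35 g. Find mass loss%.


Formula: Mass loss% = ((m_before - m_after) / m_before) * 100
Step 1: Mass loss = 2.462 - 2.35 = 0.112 g
Step 2: Ratio = 0.112 / 2.462 = 0.0454915
Step 3: Mass loss% = 0.0454915 * 100 = 4.54915% ≈ 4.55%

4.55%


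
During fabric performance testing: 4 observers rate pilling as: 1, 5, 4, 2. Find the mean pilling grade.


Formula: Mean = sum / count
Sum = 1 + 5 + 4 + 2 = 12
Mean = 12 / 4 = 3.0

3.0


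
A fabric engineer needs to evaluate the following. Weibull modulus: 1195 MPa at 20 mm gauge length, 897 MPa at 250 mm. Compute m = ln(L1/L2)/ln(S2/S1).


Formula: m = ln(L1/L2) / ln(S2/S1)
Step 1: ln(L1/L2) = ln(20/250) = -2.52573
Step 2: S2/S1 = 897/1195 = 0.75063
Step 3: ln(S2/S1) = ln(0.75063) = -0.28684
Step 4: m = -2.52573 / -0.28684 = 8.81

8.81 (Weibull m)


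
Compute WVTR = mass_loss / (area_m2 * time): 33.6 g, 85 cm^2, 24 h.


Formula: WVTR = mass_loss / (area * time)
Step 1: Convert area: 85 cm^2 = 0.0085 m^2
Step 2: WVTR = 33.6 g / (0.0085 m^2 * 24 h)
Step 3: WVTR = 33.6 / 0.204 = 164.7 g/m^2/h

164.7 g/m^2/h


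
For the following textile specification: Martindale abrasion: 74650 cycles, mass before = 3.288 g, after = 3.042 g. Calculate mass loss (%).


Formula: Mass loss% = ((m_before - m_after) / m_before) * 100
Step 1: Mass loss = 3.288 - 3.042 = 0.246 g
Step 2: Ratio = 0.246 / 3.288 = 0.0748175
Step 3: Mass loss% = 0.0748175 * 100 = 7.48175% ≈ 7.48%

7.48%


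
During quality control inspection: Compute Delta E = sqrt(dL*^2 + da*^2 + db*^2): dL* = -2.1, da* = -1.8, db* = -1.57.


Formula: Delta E = sqrt(dL*^2 + da*^2 + db*^2)
Step 1: dL*^2 = (-2.1)^2 = 4.41
Step 2: da*^2 = (-1.8)^2 = 3.24
Step 3: db*^2 = (-1.57)^2 = 2.4649
Step 4: Sum = 4.41 + 3.24 + 2.4649 = 10.1149
Step 5: Delta E = sqrt(10.1149) = 3.18

3.18 Delta E


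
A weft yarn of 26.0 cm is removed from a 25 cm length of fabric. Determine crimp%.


Formula: Crimp% = ((L_yarn - L_fabric) / L_fabric) * 100
Step 1: Extension = 26.0 - 25 = 1.0 cm
Step 2: Crimp% = (1.0 / 25) * 100
Step 3: Crimp% = 0.04 * 100 = 4.0%

4.0%


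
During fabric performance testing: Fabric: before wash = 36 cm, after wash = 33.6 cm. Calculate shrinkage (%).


Formula: Shrinkage% = ((L_before - L_after) / L_before) * 100
Step 1: Shrinkage = 36 - 33.6 = 2.4 cm
Step 2: Shrinkage% = (2.4 / 36) * 100
Step 3: Shrinkage% = 0.066667 * 100 = 6.6667% ≈ 6.7%

6.7%


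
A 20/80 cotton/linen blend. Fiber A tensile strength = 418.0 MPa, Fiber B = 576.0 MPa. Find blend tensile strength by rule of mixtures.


Formula: Blend property = (fraction_A * property_A) + (fraction_B * property_B)
Step 1: Contribution A = 20/100 * 418.0 MPa = 83.6 MPa
Step 2: Contribution B = 80/100 * 576.0 MPa = 460.8 MPa
Step 3: Blend tensile strength = 83.6 + 460.8 = 544.4 MPa

544.4 MPa


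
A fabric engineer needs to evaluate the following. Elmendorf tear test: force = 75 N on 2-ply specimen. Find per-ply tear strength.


Formula: Per-ply strength = Total force / Number of plies
Per-ply = 75 N / 2
Per-ply = 37.5 N

37.5 N


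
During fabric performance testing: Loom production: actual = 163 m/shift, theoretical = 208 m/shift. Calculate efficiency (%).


Formula: Efficiency% = (Actual output / Theoretical output) * 100
Efficiency% = (163 / 208) * 100
Efficiency% = 0.783654 * 100 = 78.3654% ≈ 78.4%

78.4%


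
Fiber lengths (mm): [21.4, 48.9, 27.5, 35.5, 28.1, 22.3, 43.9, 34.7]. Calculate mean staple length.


Formula: Mean = sum of lengths / count
Sum = 21.4 + 48.9 + 27.5 + 35.5 + 28.1 + 22.3 + 43.9 + 34.7
Sum = 262.3 mm
Mean = 262.3 / 8 = 32.79 mm

32.79 mm


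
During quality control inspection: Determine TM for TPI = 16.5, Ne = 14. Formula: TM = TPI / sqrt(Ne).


Formula: TM = TPI / sqrt(Ne)
Step 1: sqrt(Ne) = sqrt(14) = 3.7417
Step 2: TM = 16.5 / 3.7417 = 4.41

4.41 TM


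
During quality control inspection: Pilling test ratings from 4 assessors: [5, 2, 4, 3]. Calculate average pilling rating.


Formula: Mean = sum / count
Sum = 5 + 2 + 4 + 3 = 14
Mean = 14 / 4 = 3.5

3.5


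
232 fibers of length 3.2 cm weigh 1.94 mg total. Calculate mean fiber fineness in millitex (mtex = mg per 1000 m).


Formula: fineness (mtex) = mass (mg) / total length (km) = (mass_mg / total_length_m) * 1000
Step 1: Convert fiber length: 3.2 cm = 0.032 m
Step 2: Total fiber length = 232 * 0.032 = 7.424 m
Step 3: Linear density = 1.94 mg / 7.424 m = 0.2613 mg/m
Step 4: fineness = 0.2613 * 1000 = 261.3 mtex

261.3 mtex


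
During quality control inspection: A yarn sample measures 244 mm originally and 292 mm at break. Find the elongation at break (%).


Formula: Elongation (%) = ((L_break - L0) / L0) * 100
Step 1: Extension = 292 - 244 = 48 mm
Step 2: Elongation = (48 / 244) * 100
Step 3: Elongation = 0.196721 * 100 = 19.6721% ≈ 19.7%

19.7%


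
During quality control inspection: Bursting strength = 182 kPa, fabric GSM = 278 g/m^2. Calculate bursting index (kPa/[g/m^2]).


Formula: Bursting Index = Bursting Strength / Fabric GSM
BI = 182 kPa / 278 g/m^2
BI = 0.655 kPa/(g/m^2)

0.655 kPa/(g/m^2)


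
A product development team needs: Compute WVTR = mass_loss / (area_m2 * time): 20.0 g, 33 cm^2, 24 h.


Formula: WVTR = mass_loss / (area * time)
Step 1: Convert area: 33 cm^2 = 0.0033 m^2
Step 2: WVTR = 20.0 g / (0.0033 m^2 * 24 h)
Step 3: WVTR = 20.0 / 0.0792 = 252.5 g/m^2/h

252.5 g/m^2/h


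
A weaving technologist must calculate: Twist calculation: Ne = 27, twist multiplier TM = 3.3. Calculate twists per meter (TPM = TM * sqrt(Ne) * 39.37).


Formula: TPM = TM * sqrt(Ne) * 39.37
Step 1: sqrt(Ne) = sqrt(27) = 5.1962
Step 2: TM * sqrt(Ne) = 3.3 * 5.1962 = 17.1475
Step 3: TPM = 17.1475 * 39.37 = 675 twists/m

675 twists/m


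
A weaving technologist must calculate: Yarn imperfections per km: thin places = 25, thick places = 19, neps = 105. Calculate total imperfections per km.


Formula: Total = thin places + thick places + neps
Total = 25 + 19 + 105
Total = 149 imperfections/km

149 imperfections/km


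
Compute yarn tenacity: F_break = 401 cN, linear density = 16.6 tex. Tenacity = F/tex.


Formula: Tenacity = Breaking force / Linear density
Tenacity = 401 cN / 16.6 tex
Tenacity = 24.16 cN/tex

24.16 cN/tex


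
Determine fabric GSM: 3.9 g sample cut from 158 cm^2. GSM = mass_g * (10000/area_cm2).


Formula: GSM = mass_g / area_m2
Step 1: Convert area: 158 cm^2 = 158 / 10000 = 0.0158 m^2
Step 2: GSM = 3.9 g / 0.0158 m^2 = 246.8 g/m^2

246.8 g/m^2


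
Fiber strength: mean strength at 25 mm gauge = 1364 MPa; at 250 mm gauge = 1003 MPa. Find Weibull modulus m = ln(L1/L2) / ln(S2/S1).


Formula: m = ln(L1/L2) / ln(S2/S1)
Step 1: ln(L1/L2) = ln(25/250) = -2.30259
Step 2: S2/S1 = 1003/1364 = 0.73534
Step 3: ln(S2/S1) = ln(0.73534) = -0.30742
Step 4: m = -2.30259 / -0.30742 = 7.49

7.49 (Weibull m)


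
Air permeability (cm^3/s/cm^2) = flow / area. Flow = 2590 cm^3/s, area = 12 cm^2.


Formula: Air Permeability = Airflow / Test Area
AP = 2590 cm^3/s / 12 cm^2
AP = 215.8 cm^3/s/cm^2

215.8 cm^3/s/cm^2


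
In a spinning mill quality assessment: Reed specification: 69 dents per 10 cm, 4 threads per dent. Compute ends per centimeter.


Formula: EPC = (dents per 10 cm * ends per dent) / 10
Step 1: Total ends per 10 cm = 69 * 4 = 276
Step 2: EPC = 276 / 10 = 27.6 ends/cm

27.6 ends/cm


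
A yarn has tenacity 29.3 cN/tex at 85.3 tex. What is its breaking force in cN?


Formula: Breaking force = Tenacity * Linear density
F = 29.3 cN/tex * 85.3 tex
F = 2499.29 cN

2499.29 cN


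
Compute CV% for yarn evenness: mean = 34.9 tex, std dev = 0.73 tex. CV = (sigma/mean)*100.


Formula: CV% = (standard deviation / mean) * 100
Step 1: Ratio = 0.73 / 34.9 = 0.020917
Step 2: CV% = 0.020917 * 100 = 2.0917% ≈ 2.1%

2.1%


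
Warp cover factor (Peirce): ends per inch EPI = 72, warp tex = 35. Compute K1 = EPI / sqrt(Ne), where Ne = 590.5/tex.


Formula: K1 = EPI / sqrt(Ne), with Ne = 590.5 / tex_warp
Step 1: Ne = 590.5 / 35 = 16.871
Step 2: sqrt(Ne) = sqrt(16.871) = 4.1074
Step 3: K1 = 72 / 4.1074 = 17.5

17.5


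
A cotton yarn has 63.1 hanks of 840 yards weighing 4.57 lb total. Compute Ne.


Formula: Ne = hanks / mass_lb
Substituting: Ne = 63.1 / 4.57
Ne = 13.8

13.8 Ne


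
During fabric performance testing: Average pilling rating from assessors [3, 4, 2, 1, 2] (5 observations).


Formula: Mean = sum / count
Sum = 3 + 4 + 2 + 1 + 2 = 12
Mean = 12 / 5 = 2.4

2.4


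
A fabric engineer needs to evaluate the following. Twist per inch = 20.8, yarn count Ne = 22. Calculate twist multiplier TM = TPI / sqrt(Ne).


Formula: TM = TPI / sqrt(Ne)
Step 1: sqrt(Ne) = sqrt(22) = 4.6904
Step 2: TM = 20.8 / 4.6904 = 4.43

4.43 TM


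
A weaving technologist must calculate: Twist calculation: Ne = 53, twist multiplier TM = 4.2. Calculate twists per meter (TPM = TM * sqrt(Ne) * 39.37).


Formula: TPM = TM * sqrt(Ne) * 39.37
Step 1: sqrt(Ne) = sqrt(53) = 7.2801
Step 2: TM * sqrt(Ne) = 4.2 * 7.2801 = 30.5764
Step 3: TPM = 30.5764 * 39.37 = 1204 twists/m

1204 twists/m


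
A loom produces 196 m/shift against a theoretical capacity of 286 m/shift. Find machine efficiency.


Formula: Efficiency% = (Actual output / Theoretical output) * 100
Efficiency% = (196 / 286) * 100
Efficiency% = 0.685315 * 100 = 68.5315% ≈ 68.5%

68.5%


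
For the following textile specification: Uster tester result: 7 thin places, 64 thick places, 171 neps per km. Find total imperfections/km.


Formula: Total = thin places + thick places + neps
Total = 7 + 64 + 171
Total = 242 imperfections/km

242 imperfections/km


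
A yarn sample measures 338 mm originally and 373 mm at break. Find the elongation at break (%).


Formula: Elongation (%) = ((L_break - L0) / L0) * 100
Step 1: Extension = 373 - 338 = 35 mm
Step 2: Elongation = (35 / 338) * 100
Step 3: Elongation = 0.10355 * 100 = 10.355% ≈ 10.4%

10.4%


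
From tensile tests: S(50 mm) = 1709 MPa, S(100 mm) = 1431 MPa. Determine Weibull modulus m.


Formula: m = ln(L1/L2) / ln(S2/S1)
Step 1: ln(L1/L2) = ln(50/100) = -0.69315
Step 2: S2/S1 = 1431/1709 = 0.83733
Step 3: ln(S2/S1) = ln(0.83733) = -0.17754
Step 4: m = -0.69315 / -0.17754 = 3.90

3.90 (Weibull m)


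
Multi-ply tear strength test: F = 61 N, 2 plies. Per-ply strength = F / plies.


Formula: Per-ply strength = Total force / Number of plies
Per-ply = 61 N / 2
Per-ply = 30.5 N

30.5 N


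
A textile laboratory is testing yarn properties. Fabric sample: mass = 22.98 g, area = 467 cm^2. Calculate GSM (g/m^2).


Formula: GSM = mass_g / area_m2
Step 1: Convert area: 467 cm^2 = 467 / 10000 = 0.0467 m^2
Step 2: GSM = 22.98 g / 0.0467 m^2 = 492.1 g/m^2

492.1 g/m^2


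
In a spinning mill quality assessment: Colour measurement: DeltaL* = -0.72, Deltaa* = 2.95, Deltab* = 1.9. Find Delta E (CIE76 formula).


Formula: Delta E = sqrt(dL*^2 + da*^2 + db*^2)
Step 1: dL*^2 = (-0.72)^2 = 0.5184
Step 2: da*^2 = 2.95^2 = 8.7025
Step 3: db*^2 = 1.9^2 = 3.61
Step 4: Sum = 0.5184 + 8.7025 + 3.61 = 12.8309
Step 5: Delta E = sqrt(12.8309) = 3.58

3.58 Delta E


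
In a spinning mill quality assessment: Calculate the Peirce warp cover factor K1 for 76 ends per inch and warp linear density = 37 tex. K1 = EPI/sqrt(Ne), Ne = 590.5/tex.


Formula: K1 = EPI / sqrt(Ne), with Ne = 590.5 / tex_warp
Step 1: Ne = 590.5 / 37 = 15.959
Step 2: sqrt(Ne) = sqrt(15.959) = 3.9949
Step 3: K1 = 76 / 3.9949 = 19.0

19.0


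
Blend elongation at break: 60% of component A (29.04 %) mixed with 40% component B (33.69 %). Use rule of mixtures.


Formula: Blend property = (fraction_A * property_A) + (fraction_B * property_B)
Step 1: Contribution A = 60/100 * 29.04 % = 17.424 %
Step 2: Contribution B = 40/100 * 33.69 % = 13.476 %
Step 3: Blend elongation at break = 17.424 + 13.476 = 30.9 %

30.9 %


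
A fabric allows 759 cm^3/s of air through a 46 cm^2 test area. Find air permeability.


Formula: Air Permeability = Airflow / Test Area
AP = 759 cm^3/s / 46 cm^2
AP = 16.5 cm^3/s/cm^2

16.5 cm^3/s/cm^2


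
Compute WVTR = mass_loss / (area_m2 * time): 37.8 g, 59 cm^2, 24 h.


Formula: WVTR = mass_loss / (area * time)
Step 1: Convert area: 59 cm^2 = 0.0059 m^2
Step 2: WVTR = 37.8 g / (0.0059 m^2 * 24 h)
Step 3: WVTR = 37.8 / 0.1416 = 266.9 g/m^2/h

266.9 g/m^2/h


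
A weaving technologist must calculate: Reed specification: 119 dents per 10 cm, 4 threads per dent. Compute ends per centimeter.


Formula: EPC = (dents per 10 cm * ends per dent) / 10
Step 1: Total ends per 10 cm = 119 * 4 = 476
Step 2: EPC = 476 / 10 = 47.6 ends/cm

47.6 ends/cm


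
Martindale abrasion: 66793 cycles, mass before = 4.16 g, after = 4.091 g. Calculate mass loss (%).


Formula: Mass loss% = ((m_before - m_after) / m_before) * 100
Step 1: Mass loss = 4.16 - 4.091 = 0.069 g
Step 2: Ratio = 0.069 / 4.16 = 0.0165865
Step 3: Mass loss% = 0.0165865 * 100 = 1.65865% ≈ 1.66%

1.66%


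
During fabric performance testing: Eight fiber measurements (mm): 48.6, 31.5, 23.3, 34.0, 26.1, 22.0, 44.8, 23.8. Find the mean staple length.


Formula: Mean = sum of lengths / count
Sum = 48.6 + 31.5 + 23.3 + 34.0 + 26.1 + 22.0 + 44.8 + 23.8
Sum = 254.1 mm
Mean = 254.1 / 8 = 31.76 mm

31.76 mm


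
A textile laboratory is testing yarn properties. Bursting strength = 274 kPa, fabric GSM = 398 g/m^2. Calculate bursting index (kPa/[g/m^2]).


Formula: Bursting Index = Bursting Strength / Fabric GSM
BI = 274 kPa / 398 g/m^2
BI = 0.688 kPa/(g/m^2)

0.688 kPa/(g/m^2)


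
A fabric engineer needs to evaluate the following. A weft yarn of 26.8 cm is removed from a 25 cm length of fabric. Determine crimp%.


Formula: Crimp% = ((L_yarn - L_fabric) / L_fabric) * 100
Step 1: Extension = 26.8 - 25 = 1.8 cm
Step 2: Crimp% = (1.8 / 25) * 100
Step 3: Crimp% = 0.072 * 100 = 7.2%

7.2%


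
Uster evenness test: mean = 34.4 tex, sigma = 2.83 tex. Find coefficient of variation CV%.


Formula: CV% = (standard deviation / mean) * 100
Step 1: Ratio = 2.83 / 34.4 = 0.082267
Step 2: CV% = 0.082267 * 100 = 8.2267% ≈ 8.2%

8.2%


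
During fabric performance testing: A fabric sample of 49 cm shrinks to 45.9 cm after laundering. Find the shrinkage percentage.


Formula: Shrinkage% = ((L_before - L_after) / L_before) * 100
Step 1: Shrinkage = 49 - 45.9 = 3.1 cm
Step 2: Shrinkage% = (3.1 / 49) * 100
Step 3: Shrinkage% = 0.063265 * 100 = 6.3265% ≈ 6.3%

6.3%


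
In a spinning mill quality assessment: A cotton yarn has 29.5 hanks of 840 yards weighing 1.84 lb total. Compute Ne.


Formula: Ne = hanks / mass_lb
Substituting: Ne = 29.5 / 1.84
Ne = 16.0

16.0 Ne


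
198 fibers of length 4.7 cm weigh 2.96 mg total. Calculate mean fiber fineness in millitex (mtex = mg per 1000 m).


Formula: fineness (mtex) = mass (mg) / total length (km) = (mass_mg / total_length_m) * 1000
Step 1: Convert fiber length: 4.7 cm = 0.047 m
Step 2: Total fiber length = 198 * 0.047 = 9.306 m
Step 3: Linear density = 2.96 mg / 9.306 m = 0.3181 mg/m
Step 4: fineness = 0.3181 * 1000 = 318.1 mtex

318.1 mtex


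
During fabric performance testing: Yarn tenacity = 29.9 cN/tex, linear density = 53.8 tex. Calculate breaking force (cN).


Formula: Breaking force = Tenacity * Linear density
F = 29.9 cN/tex * 53.8 tex
F = 1608.62 cN

1608.62 cN


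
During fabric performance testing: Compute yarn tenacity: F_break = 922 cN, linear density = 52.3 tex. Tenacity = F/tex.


Formula: Tenacity = Breaking force / Linear density
Tenacity = 922 cN / 52.3 tex
Tenacity = 17.63 cN/tex

17.63 cN/tex


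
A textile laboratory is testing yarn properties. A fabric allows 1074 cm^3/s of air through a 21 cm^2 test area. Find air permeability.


Formula: Air Permeability = Airflow / Test Area
AP = 1074 cm^3/s / 21 cm^2
AP = 51.1 cm^3/s/cm^2

51.1 cm^3/s/cm^2


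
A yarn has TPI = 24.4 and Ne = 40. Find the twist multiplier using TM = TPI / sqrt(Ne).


Formula: TM = TPI / sqrt(Ne)
Step 1: sqrt(Ne) = sqrt(40) = 6.3246
Step 2: TM = 24.4 / 6.3246 = 3.86

3.86 TM


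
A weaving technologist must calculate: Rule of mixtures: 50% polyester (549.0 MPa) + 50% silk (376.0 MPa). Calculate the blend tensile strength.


Formula: Blend property = (fraction_A * property_A) + (fraction_B * property_B)
Step 1: Contribution A = 50/100 * 549.0 MPa = 274.5 MPa
Step 2: Contribution B = 50/100 * 376.0 MPa = 188.0 MPa
Step 3: Blend tensile strength = 274.5 + 188.0 = 462.5 MPa

462.5 MPa


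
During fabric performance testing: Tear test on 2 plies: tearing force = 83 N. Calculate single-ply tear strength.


Formula: Per-ply strength = Total force / Number of plies
Per-ply = 83 N / 2
Per-ply = 41.5 N

41.5 N


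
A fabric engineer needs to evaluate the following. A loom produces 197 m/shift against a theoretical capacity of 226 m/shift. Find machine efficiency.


Formula: Efficiency% = (Actual output / Theoretical output) * 100
Efficiency% = (197 / 226) * 100
Efficiency% = 0.871681 * 100 = 87.1681% ≈ 87.2%

87.2%


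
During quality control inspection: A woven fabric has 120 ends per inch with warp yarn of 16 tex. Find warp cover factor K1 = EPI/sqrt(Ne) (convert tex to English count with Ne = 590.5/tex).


Formula: K1 = EPI / sqrt(Ne), with Ne = 590.5 / tex_warp
Step 1: Ne = 590.5 / 16 = 36.906
Step 2: sqrt(Ne) = sqrt(36.906) = 6.075
Step 3: K1 = 120 / 6.075 = 19.8

19.8


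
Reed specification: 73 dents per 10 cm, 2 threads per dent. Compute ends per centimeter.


Formula: EPC = (dents per 10 cm * ends per dent) / 10
Step 1: Total ends per 10 cm = 73 * 2 = 146
Step 2: EPC = 146 / 10 = 14.6 ends/cm

14.6 ends/cm


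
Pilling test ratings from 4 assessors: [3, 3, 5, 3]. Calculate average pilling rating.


Formula: Mean = sum / count
Sum = 3 + 3 + 5 + 3 = 14
Mean = 14 / 4 = 3.5

3.5


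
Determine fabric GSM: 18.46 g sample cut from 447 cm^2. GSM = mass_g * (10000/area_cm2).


Formula: GSM = mass_g / area_m2
Step 1: Convert area: 447 cm^2 = 447 / 10000 = 0.0447 m^2
Step 2: GSM = 18.46 g / 0.0447 m^2 = 413.0 g/m^2

413.0 g/m^2


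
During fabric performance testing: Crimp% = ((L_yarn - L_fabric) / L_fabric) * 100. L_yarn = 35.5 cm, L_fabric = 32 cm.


Formula: Crimp% = ((L_yarn - L_fabric) / L_fabric) * 100
Step 1: Extension = 35.5 - 32 = 3.5 cm
Step 2: Crimp% = (3.5 / 32) * 100
Step 3: Crimp% = 0.109375 * 100 = 10.9375% ≈ 10.9%

10.9%


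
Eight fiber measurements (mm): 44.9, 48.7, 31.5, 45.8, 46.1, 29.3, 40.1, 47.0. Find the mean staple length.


Formula: Mean = sum of lengths / count
Sum = 44.9 + 48.7 + 31.5 + 45.8 + 46.1 + 29.3 + 40.1 + 47.0
Sum = 333.4 mm
Mean = 333.4 / 8 = 41.68 mm

41.68 mm


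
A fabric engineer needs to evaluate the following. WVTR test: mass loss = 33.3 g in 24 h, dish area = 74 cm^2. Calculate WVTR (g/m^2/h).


Formula: WVTR = mass_loss / (area * time)
Step 1: Convert area: 74 cm^2 = 0.0074 m^2
Step 2: WVTR = 33.3 g / (0.0074 m^2 * 24 h)
Step 3: WVTR = 33.3 / 0.1776 = 187.5 g/m^2/h

187.5 g/m^2/h


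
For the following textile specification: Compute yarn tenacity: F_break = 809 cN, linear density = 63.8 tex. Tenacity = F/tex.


Formula: Tenacity = Breaking force / Linear density
Tenacity = 809 cN / 63.8 tex
Tenacity = 12.68 cN/tex

12.68 cN/tex


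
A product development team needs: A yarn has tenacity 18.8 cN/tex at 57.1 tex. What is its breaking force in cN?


Formula: Breaking force = Tenacity * Linear density
F = 18.8 cN/tex * 57.1 tex
F = 1073.48 cN

1073.48 cN


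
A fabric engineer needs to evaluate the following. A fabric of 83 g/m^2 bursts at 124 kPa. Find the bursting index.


Formula: Bursting Index = Bursting Strength / Fabric GSM
BI = 124 kPa / 83 g/m^2
BI = 1.494 kPa/(g/m^2)

1.494 kPa/(g/m^2)


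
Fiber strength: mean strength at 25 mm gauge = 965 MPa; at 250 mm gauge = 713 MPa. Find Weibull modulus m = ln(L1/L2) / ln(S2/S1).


Formula: m = ln(L1/L2) / ln(S2/S1)
Step 1: ln(L1/L2) = ln(25/250) = -2.30259
Step 2: S2/S1 = 713/965 = 0.73886
Step 3: ln(S2/S1) = ln(0.73886) = -0.30265
Step 4: m = -2.30259 / -0.30265 = 7.61

7.61 (Weibull m)


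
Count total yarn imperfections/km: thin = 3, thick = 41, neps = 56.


Formula: Total = thin places + thick places + neps
Total = 3 + 41 + 56
Total = 100 imperfections/km

100 imperfections/km


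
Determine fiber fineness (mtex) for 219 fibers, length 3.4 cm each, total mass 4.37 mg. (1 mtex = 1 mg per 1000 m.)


Formula: fineness (mtex) = mass (mg) / total length (km) = (mass_mg / total_length_m) * 1000
Step 1: Convert fiber length: 3.4 cm = 0.034 m
Step 2: Total fiber length = 219 * 0.034 = 7.446 m
Step 3: Linear density = 4.37 mg / 7.446 m = 0.5869 mg/m
Step 4: fineness = 0.5869 * 1000 = 586.9 mtex

586.9 mtex


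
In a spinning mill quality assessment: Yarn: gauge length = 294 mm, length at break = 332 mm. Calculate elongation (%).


Formula: Elongation (%) = ((L_break - L0) / L0) * 100
Step 1: Extension = 332 - 294 = 38 mm
Step 2: Elongation = (38 / 294) * 100
Step 3: Elongation = 0.129252 * 100 = 12.9252% ≈ 12.9%

12.9%


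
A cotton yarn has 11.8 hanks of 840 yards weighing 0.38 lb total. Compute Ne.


Formula: Ne = hanks / mass_lb
Substituting: Ne = 11.8 / 0.38
Ne = 31.1

31.1 Ne


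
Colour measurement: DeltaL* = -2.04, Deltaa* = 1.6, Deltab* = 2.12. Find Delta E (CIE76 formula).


Formula: Delta E = sqrt(dL*^2 + da*^2 + db*^2)
Step 1: dL*^2 = (-2.04)^2 = 4.1616
Step 2: da*^2 = 1.6^2 = 2.56
Step 3: db*^2 = 2.12^2 = 4.4944
Step 4: Sum = 4.1616 + 2.56 + 4.4944 = 11.216
Step 5: Delta E = sqrt(11.216) = 3.35

3.35 Delta E


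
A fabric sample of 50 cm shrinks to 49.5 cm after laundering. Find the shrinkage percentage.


Formula: Shrinkage% = ((L_before - L_after) / L_before) * 100
Step 1: Shrinkage = 50 - 49.5 = 0.5 cm
Step 2: Shrinkage% = (0.5 / 50) * 100
Step 3: Shrinkage% = 0.01 * 100 = 1.0%

1.0%


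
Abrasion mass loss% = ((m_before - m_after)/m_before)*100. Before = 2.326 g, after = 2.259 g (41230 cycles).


Formula: Mass loss% = ((m_before - m_after) / m_before) * 100
Step 1: Mass loss = 2.326 - 2.259 = 0.067 g
Step 2: Ratio = 0.067 / 2.326 = 0.0288048
Step 3: Mass loss% = 0.0288048 * 100 = 2.88048% ≈ 2.88%

2.88%


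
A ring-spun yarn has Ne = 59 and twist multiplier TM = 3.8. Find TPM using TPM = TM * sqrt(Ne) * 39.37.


Formula: TPM = TM * sqrt(Ne) * 39.37
Step 1: sqrt(Ne) = sqrt(59) = 7.6811
Step 2: TM * sqrt(Ne) = 3.8 * 7.6811 = 29.1882
Step 3: TPM = 29.1882 * 39.37 = 1149 twists/m

1149 twists/m


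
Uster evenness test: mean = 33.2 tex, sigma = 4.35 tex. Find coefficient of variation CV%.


Formula: CV% = (standard deviation / mean) * 100
Step 1: Ratio = 4.35 / 33.2 = 0.131024
Step 2: CV% = 0.131024 * 100 = 13.1024% ≈ 13.1%

13.1%


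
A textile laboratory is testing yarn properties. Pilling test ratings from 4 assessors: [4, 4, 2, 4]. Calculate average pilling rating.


Formula: Mean = sum / count
Sum = 4 + 4 + 2 + 4 = 14
Mean = 14 / 4 = 3.5

3.5


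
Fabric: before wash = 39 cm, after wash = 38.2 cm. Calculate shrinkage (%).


Formula: Shrinkage% = ((L_before - L_after) / L_before) * 100
Step 1: Shrinkage = 39 - 38.2 = 0.8 cm
Step 2: Shrinkage% = (0.8 / 39) * 100
Step 3: Shrinkage% = 0.020513 * 100 = 2.0513% ≈ 2.1%

2.1%


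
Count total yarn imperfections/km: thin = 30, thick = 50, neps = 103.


Formula: Total = thin places + thick places + neps
Total = 30 + 50 + 103
Total = 183 imperfections/km

183 imperfections/km


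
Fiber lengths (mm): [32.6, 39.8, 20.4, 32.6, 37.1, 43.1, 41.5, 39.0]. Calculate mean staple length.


Formula: Mean = sum of lengths / count
Sum = 32.6 + 39.8 + 20.4 + 32.6 + 37.1 + 43.1 + 41.5 + 39.0
Sum = 286.1 mm
Mean = 286.1 / 8 = 35.76 mm

35.76 mm


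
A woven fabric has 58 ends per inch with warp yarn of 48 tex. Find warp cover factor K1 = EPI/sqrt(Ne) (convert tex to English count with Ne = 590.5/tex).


Formula: K1 = EPI / sqrt(Ne), with Ne = 590.5 / tex_warp
Step 1: Ne = 590.5 / 48 = 12.302
Step 2: sqrt(Ne) = sqrt(12.302) = 3.5074
Step 3: K1 = 58 / 3.5074 = 16.5

16.5


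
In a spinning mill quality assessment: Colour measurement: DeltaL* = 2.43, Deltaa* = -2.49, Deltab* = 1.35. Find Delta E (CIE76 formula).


Formula: Delta E = sqrt(dL*^2 + da*^2 + db*^2)
Step 1: dL*^2 = 2.43^2 = 5.9049
Step 2: da*^2 = (-2.49)^2 = 6.2001
Step 3: db*^2 = 1.35^2 = 1.8225
Step 4: Sum = 5.9049 + 6.2001 + 1.8225 = 13.9275
Step 5: Delta E = sqrt(13.9275) = 3.73

3.73 Delta E


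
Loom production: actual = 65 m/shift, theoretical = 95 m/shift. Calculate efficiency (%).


Formula: Efficiency% = (Actual output / Theoretical output) * 100
Efficiency% = (65 / 95) * 100
Efficiency% = 0.684211 * 100 = 68.4211% ≈ 68.4%

68.4%


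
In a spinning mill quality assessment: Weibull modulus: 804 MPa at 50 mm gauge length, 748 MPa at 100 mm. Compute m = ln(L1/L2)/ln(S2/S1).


Formula: m = ln(L1/L2) / ln(S2/S1)
Step 1: ln(L1/L2) = ln(50/100) = -0.69315
Step 2: S2/S1 = 748/804 = 0.93035
Step 3: ln(S2/S1) = ln(0.93035) = -0.07219
Step 4: m = -0.69315 / -0.07219 = 9.60

9.60 (Weibull m)


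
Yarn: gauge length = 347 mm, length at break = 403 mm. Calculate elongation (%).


Formula: Elongation (%) = ((L_break - L0) / L0) * 100
Step 1: Extension = 403 - 347 = 56 mm
Step 2: Elongation = (56 / 347) * 100
Step 3: Elongation = 0.161383 * 100 = 16.1383% ≈ 16.1%

16.1%


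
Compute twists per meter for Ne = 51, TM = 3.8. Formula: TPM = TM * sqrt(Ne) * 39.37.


Formula: TPM = TM * sqrt(Ne) * 39.37
Step 1: sqrt(Ne) = sqrt(51) = 7.1414
Step 2: TM * sqrt(Ne) = 3.8 * 7.1414 = 27.1373
Step 3: TPM = 27.1373 * 39.37 = 1068 twists/m

1068 twists/m


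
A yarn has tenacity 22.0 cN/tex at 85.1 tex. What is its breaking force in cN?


Formula: Breaking force = Tenacity * Linear density
F = 22.0 cN/tex * 85.1 tex
F = 1872.20 cN

1872.20 cN


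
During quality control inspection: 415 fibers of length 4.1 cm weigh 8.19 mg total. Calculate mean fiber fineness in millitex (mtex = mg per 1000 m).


Formula: fineness (mtex) = mass (mg) / total length (km) = (mass_mg / total_length_m) * 1000
Step 1: Convert fiber length: 4.1 cm = 0.041 m
Step 2: Total fiber length = 415 * 0.041 = 17.015 m
Step 3: Linear density = 8.19 mg / 17.015 m = 0.4813 mg/m
Step 4: fineness = 0.4813 * 1000 = 481.3 mtex

481.3 mtex


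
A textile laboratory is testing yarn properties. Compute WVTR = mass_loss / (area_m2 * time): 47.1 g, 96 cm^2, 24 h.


Formula: WVTR = mass_loss / (area * time)
Step 1: Convert area: 96 cm^2 = 0.0096 m^2
Step 2: WVTR = 47.1 g / (0.0096 m^2 * 24 h)
Step 3: WVTR = 47.1 / 0.2304 = 204.4 g/m^2/h

204.4 g/m^2/h


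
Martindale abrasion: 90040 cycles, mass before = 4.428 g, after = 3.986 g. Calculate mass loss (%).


Formula: Mass loss% = ((m_before - m_after) / m_before) * 100
Step 1: Mass loss = 4.428 - 3.986 = 0.442 g
Step 2: Ratio = 0.442 / 4.428 = 0.0998193
Step 3: Mass loss% = 0.0998193 * 100 = 9.98193% ≈ 9.98%

9.98%


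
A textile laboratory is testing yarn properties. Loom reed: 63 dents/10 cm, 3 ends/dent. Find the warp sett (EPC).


Formula: EPC = (dents per 10 cm * ends per dent) / 10
Step 1: Total ends per 10 cm = 63 * 3 = 189
Step 2: EPC = 189 / 10 = 18.9 ends/cm

18.9 ends/cm


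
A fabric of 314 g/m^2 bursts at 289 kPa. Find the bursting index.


Formula: Bursting Index = Bursting Strength / Fabric GSM
BI = 289 kPa / 314 g/m^2
BI = 0.920 kPa/(g/m^2)

0.920 kPa/(g/m^2)


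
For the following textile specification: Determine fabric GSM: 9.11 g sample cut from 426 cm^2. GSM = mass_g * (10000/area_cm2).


Formula: GSM = mass_g / area_m2
Step 1: Convert area: 426 cm^2 = 426 / 10000 = 0.0426 m^2
Step 2: GSM = 9.11 g / 0.0426 m^2 = 213.8 g/m^2

213.8 g/m^2


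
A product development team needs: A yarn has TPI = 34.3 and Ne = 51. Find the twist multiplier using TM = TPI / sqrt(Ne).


Formula: TM = TPI / sqrt(Ne)
Step 1: sqrt(Ne) = sqrt(51) = 7.1414
Step 2: TM = 34.3 / 7.1414 = 4.80

4.80 TM


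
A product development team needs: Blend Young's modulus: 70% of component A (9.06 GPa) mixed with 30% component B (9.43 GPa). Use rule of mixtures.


Formula: Blend property = (fraction_A * property_A) + (fraction_B * property_B)
Step 1: Contribution A = 70/100 * 9.06 GPa = 6.342 GPa
Step 2: Contribution B = 30/100 * 9.43 GPa = 2.829 GPa
Step 3: Blend Young's modulus = 6.342 + 2.829 = 9.171 GPa

9.171 GPa


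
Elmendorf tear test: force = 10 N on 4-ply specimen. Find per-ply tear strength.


Formula: Per-ply strength = Total force / Number of plies
Per-ply = 10 N / 4
Per-ply = 2.5 N

2.5 N


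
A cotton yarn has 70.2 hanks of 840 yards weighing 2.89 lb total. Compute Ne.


Formula: Ne = hanks / mass_lb
Substituting: Ne = 70.2 / 2.89
Ne = 24.3

24.3 Ne


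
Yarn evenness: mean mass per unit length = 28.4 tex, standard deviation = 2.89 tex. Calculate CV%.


Formula: CV% = (standard deviation / mean) * 100
Step 1: Ratio = 2.89 / 28.4 = 0.101761
Step 2: CV% = 0.101761 * 100 = 10.1761% ≈ 10.2%

10.2%


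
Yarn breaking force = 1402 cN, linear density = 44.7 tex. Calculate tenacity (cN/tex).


Formula: Tenacity = Breaking force / Linear density
Tenacity = 1402 cN / 44.7 tex
Tenacity = 31.36 cN/tex

31.36 cN/tex
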